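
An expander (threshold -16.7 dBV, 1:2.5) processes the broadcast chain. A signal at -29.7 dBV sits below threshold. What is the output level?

Below threshold, a 1:2.5 expander applies gain = (2.5−1)×(T − x) of attenuation.
(2.5−1) × 13 = 19.5 dB, so output = -29.7 − 19.5 = -49.2 dBV.

-49.2 dBV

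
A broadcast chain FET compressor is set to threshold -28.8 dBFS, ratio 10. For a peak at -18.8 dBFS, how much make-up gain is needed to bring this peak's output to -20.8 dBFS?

7 dB

Without make-up, output = threshold + overshoot/10 = -28.8 + 1 = -27.8 dBFS.
Gap to target: 7 dB.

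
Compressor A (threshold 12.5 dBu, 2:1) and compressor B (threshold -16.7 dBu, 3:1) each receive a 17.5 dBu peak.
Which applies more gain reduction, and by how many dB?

A: 5 dB over, compressed to 2.5 dB over, so 2.5 dB of GR.
B: 34.2 dB over, compressed to 11.4 dB over, so 22.8 dB of GR.
B reduces 20.3 dB more.

B, by 20.3 dB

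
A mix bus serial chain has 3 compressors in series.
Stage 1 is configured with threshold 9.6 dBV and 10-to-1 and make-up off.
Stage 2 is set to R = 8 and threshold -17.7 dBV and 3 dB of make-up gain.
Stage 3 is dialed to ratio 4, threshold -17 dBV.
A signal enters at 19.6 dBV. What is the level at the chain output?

-15.540625 dBV

Stage 1: 10 dB above 9.6 dBV, reduced 10:1 to 1 dB above → 10.6 dBV.
Stage 2: 10.6 dBV is 28.3 dB over -17.7 dBV; at 8:1 that becomes 3.5375 dB over, giving -14.1625 dBV; +3 dB make-up → -11.1625 dBV.
Stage 3: 5.8375 dB above -17 dBV, reduced 4:1 to 1.459375 dB above → -15.540625 dBV.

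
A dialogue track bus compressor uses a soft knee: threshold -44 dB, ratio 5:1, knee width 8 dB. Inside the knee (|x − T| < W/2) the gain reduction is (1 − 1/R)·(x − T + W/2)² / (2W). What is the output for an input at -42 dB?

-43.8 dB

x − T + W/2 = -42 − (-44) + 4 = 6.
GR = (1 − 1/5) × 6² / 16 = 0.8 × 36 / 16 = 1.8 dB.
Output = -42 − 1.8 = -43.8 dB.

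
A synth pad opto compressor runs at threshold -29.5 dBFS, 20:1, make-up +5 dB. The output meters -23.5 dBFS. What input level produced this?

Stripping the +5 dB make-up gives -28.5 dBFS at the gain stage.
The compressed level sits -28.5 − (-29.5) = 1 dB over threshold.
Before 20:1 compression the overshoot was 1 × 20 = 20 dB, so input = -29.5 + 20 = -9.5 dBFS.

-9.5 dBFS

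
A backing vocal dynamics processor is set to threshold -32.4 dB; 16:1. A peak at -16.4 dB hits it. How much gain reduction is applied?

15 dB

The signal is 16 dB above threshold.
At 16:1, output sits 16/16 = 1 dB above threshold.
Gain reduction = 16 − 1 = 15 dB.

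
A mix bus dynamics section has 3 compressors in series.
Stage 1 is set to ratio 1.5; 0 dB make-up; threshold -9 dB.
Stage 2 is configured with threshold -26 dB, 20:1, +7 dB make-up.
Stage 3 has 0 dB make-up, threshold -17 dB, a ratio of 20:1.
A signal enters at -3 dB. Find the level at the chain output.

Stage 1: -3 dB is 6 dB over -9 dB; at 1.5:1 that becomes 4 dB over, giving -5 dB.
Stage 2: -5 dB is 21 dB over -26 dB; at 20:1 that becomes 1.05 dB over, giving -24.95 dB; +7 dB make-up → -17.95 dB.
Stage 3: -17.95 dB is at or below the -17 dB threshold — no compression; output -17.95 dB.

-17.95 dB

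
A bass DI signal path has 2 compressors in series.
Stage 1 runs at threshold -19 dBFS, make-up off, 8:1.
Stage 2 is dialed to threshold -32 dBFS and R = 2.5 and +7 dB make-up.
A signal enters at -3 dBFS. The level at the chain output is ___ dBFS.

-19 dBFS

Stage 1: -3 dBFS is 16 dB over -19 dBFS; at 8:1 that becomes 2 dB over, giving -17 dBFS.
Stage 2: overshoot 15 dB → 15/2.5 = 6 dB → -26 dBFS; +7 dB make-up → -19 dBFS.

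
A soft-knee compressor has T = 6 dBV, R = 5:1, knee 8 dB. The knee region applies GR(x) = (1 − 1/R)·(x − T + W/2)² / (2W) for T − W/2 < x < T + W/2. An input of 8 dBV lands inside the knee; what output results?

6.2 dBV

x − T + W/2 = 8 − 6 + 4 = 6.
GR = (1 − 1/5) × 6² / 16 = 0.8 × 36 / 16 = 1.8 dB.
Output = 8 − 1.8 = 6.2 dBV.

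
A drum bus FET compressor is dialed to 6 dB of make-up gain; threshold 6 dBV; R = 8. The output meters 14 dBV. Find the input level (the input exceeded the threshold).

22 dBV

Before make-up, the level was 14 − 6 = 8 dBV.
Post-compression overshoot = 8 − 6 = 2 dB.
Undo the ratio: input overshoot = 2 × 8 = 16 dB, giving input = 22 dBV.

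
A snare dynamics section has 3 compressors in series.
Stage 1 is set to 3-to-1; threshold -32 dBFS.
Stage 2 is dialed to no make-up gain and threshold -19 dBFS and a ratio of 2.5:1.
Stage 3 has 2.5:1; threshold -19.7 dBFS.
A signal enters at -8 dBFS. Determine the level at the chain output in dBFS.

-24 dBFS

Stage 1: overshoot 24 dB → 24/3 = 8 dB → -24 dBFS.
Stage 2: below threshold (-24 ≤ -19); passes unchanged; output -24 dBFS.
Stage 3: below threshold (-24 ≤ -19.7); passes unchanged; output -24 dBFS.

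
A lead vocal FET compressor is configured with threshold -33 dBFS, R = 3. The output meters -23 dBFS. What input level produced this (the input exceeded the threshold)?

Post-compression overshoot = -23 − (-33) = 10 dB.
Undo the ratio: input overshoot = 10 × 3 = 30 dB, giving input = -3 dBFS.

-3 dBFS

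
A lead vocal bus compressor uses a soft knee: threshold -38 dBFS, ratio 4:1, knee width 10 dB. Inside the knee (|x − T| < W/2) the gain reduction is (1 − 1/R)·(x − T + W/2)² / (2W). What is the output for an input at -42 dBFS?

x − T + W/2 = -42 − (-38) + 5 = 1.
GR = (1 − 1/4) × 1² / 20 = 0.75 × 1 / 20 = 0.0375 dB.
Output = -42 − 0.0375 = -42.0375 dBFS.

-42.0375 dBFS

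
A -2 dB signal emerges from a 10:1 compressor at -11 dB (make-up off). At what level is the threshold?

Gain reduction = -2 − (-11) = 9 dB; output overshoot = GR / (R − 1) = 9 / 9 = 1 dB.
Threshold = output − output overshoot = -11 − 1 = -12 dB.

-12 dB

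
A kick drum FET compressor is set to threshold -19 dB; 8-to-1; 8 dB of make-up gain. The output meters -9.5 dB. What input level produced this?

-7 dB

Remove make-up: -9.5 − 8 = -17.5 dB.
The compressed level sits -17.5 − (-19) = 1.5 dB over threshold.
Before 8:1 compression the overshoot was 1.5 × 8 = 12 dB, so input = -19 + 12 = -7 dB.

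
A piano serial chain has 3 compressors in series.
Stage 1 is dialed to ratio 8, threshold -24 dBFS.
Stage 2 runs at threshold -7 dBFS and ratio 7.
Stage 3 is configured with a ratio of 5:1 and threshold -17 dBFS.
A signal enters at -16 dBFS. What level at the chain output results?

Stage 1: 8 dB above -24 dBFS, reduced 8:1 to 1 dB above → -23 dBFS.
Stage 2: below threshold (-23 ≤ -7); passes unchanged; output -23 dBFS.
Stage 3: -23 dBFS ≤ -17 dBFS, so stage 3 doesn't engage; output -23 dBFS.

-23 dBFS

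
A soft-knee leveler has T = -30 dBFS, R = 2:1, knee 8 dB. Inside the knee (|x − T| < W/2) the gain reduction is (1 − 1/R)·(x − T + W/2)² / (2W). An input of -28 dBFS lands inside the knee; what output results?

x − T + W/2 = -28 − (-30) + 4 = 6.
GR = (1 − 1/2) × 6² / 16 = 0.5 × 36 / 16 = 1.125 dB.
Output = -28 − 1.125 = -29.125 dBFS.

-29.125 dBFS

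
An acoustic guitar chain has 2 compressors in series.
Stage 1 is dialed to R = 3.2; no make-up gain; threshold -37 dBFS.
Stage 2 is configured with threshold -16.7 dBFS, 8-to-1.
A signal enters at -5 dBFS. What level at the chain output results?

Stage 1: 32 dB above -37 dBFS, reduced 3.2:1 to 10 dB above → -27 dBFS.
Stage 2: -27 dBFS ≤ -16.7 dBFS, so stage 2 doesn't engage; output -27 dBFS.

-27 dBFS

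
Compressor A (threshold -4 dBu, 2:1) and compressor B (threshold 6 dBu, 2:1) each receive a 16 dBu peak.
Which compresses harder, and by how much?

A: 20 dB over, compressed to 10 dB over, so 10 dB of GR.
B: 10 dB over, compressed to 5 dB over, so 5 dB of GR.
A reduces 5 dB more.

A, by 5 dB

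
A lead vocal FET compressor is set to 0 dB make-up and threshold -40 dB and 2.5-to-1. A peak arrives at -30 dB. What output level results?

-30 dB sits 10 dB over threshold.
The 10 dB excess becomes 4 dB after 2.5:1 reduction.
So the level is -40 + 4 = -36 dB.

-36 dB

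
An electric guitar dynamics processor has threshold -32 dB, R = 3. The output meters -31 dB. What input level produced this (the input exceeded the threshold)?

-29 dB

That's 1 dB above the -32 dB threshold.
Undo the ratio: input overshoot = 1 × 3 = 3 dB, giving input = -29 dB.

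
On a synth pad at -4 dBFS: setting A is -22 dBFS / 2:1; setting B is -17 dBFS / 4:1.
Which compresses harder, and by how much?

A: 18 dB over, compressed to 9 dB over, so 9 dB of GR.
B: 13 dB over, compressed to 3.25 dB over, so 9.75 dB of GR.
Difference: 0.75 dB in favour of B.

B, by 0.75 dB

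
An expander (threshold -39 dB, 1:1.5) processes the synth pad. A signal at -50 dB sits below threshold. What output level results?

Below threshold, a 1:1.5 expander applies gain = (1.5−1)×(T − x) of attenuation.
(1.5−1) × 11 = 5.5 dB, so output = -50 − 5.5 = -55.5 dB.

-55.5 dB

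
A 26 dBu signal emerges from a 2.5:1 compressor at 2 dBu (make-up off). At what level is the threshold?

-14 dBu

Let T be the threshold. Output overshoot = (input overshoot)/R, so 2 − T = (26 − T)/2.5.
2.5·(2 − T) = 26 − T → 1.5·T = 5 − 26 = -21.
T = -21/1.5 = -14 dBu.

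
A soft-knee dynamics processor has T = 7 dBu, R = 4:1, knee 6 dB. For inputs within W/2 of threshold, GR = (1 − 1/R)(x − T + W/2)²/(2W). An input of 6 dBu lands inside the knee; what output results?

5.75 dBu

x − T + W/2 = 6 − 7 + 3 = 2.
GR = (1 − 1/4) × 2² / 12 = 0.75 × 4 / 12 = 0.25 dB.
Output = 6 − 0.25 = 5.75 dBu.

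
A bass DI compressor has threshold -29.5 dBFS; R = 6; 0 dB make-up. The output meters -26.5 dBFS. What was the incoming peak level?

That's 3 dB above the -29.5 dBFS threshold.
Before 6:1 compression the overshoot was 3 × 6 = 18 dB, so input = -29.5 + 18 = -11.5 dBFS.

-11.5 dBFS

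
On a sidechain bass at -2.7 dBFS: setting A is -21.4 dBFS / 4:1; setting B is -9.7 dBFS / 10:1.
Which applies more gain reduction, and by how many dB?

A: GR = 18.7 − 18.7/4 = 14.025 dB.
B: GR = 7 − 7/10 = 6.3 dB.
A reduces 7.725 dB more.

A, by 7.725 dB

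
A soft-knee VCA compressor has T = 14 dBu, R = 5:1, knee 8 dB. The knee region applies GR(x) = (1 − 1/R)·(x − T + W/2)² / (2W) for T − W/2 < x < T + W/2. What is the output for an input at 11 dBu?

10.95 dBu

x − T + W/2 = 11 − 14 + 4 = 1.
GR = (1 − 1/5) × 1² / 16 = 0.8 × 1 / 16 = 0.05 dB.
Output = 11 − 0.05 = 10.95 dBu.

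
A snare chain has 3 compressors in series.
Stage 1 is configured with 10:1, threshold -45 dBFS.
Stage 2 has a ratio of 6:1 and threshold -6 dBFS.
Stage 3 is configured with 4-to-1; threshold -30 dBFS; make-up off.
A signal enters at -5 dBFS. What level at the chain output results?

Stage 1: 40 dB above -45 dBFS, reduced 10:1 to 4 dB above → -41 dBFS.
Stage 2: below threshold (-41 ≤ -6); passes unchanged; output -41 dBFS.
Stage 3: below threshold (-41 ≤ -30); passes unchanged; output -41 dBFS.

-41 dBFS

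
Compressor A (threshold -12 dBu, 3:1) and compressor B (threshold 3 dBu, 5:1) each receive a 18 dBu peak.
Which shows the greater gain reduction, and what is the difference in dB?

A, by 8 dB

A: GR = 30 − 30/3 = 20 dB.
B: GR = 15 − 15/5 = 12 dB.
Difference: 8 dB in favour of A.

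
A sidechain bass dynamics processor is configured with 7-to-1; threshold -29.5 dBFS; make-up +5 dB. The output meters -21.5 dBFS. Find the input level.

Stripping the +5 dB make-up gives -26.5 dBFS at the gain stage.
Post-compression overshoot = -26.5 − (-29.5) = 3 dB.
Undo the ratio: input overshoot = 3 × 7 = 21 dB, giving input = -8.5 dBFS.

-8.5 dBFS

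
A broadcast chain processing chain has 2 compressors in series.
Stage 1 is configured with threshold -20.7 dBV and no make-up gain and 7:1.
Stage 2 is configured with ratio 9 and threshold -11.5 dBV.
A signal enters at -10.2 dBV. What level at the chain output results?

-19.2 dBV

Stage 1: overshoot 10.5 dB → 10.5/7 = 1.5 dB → -19.2 dBV.
Stage 2: below threshold (-19.2 ≤ -11.5); passes unchanged; output -19.2 dBV.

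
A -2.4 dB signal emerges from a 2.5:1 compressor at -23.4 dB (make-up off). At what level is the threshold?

-37.4 dB

Let T be the threshold. Output overshoot = (input overshoot)/R, so -23.4 − T = (-2.4 − T)/2.5.
2.5·(-23.4 − T) = -2.4 − T → 1.5·T = -58.5 − (-2.4) = -56.1.
T = -56.1/1.5 = -37.4 dB.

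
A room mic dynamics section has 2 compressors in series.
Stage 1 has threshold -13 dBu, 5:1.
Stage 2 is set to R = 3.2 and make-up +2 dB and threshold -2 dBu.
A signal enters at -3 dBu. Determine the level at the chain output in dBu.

Stage 1: overshoot 10 dB → 10/5 = 2 dB → -11 dBu.
Stage 2: -11 dBu is at or below the -2 dBu threshold — no compression; make-up brings it to -9 dBu.

-9 dBu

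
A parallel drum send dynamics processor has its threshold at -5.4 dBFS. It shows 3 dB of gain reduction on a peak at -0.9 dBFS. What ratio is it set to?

3:1

Input overshoot = -0.9 − (-5.4) = 4.5 dB.
Output overshoot = 4.5 − 3 = 1.5 dB.
Ratio = input overshoot / output overshoot = 4.5 / 1.5 = 3.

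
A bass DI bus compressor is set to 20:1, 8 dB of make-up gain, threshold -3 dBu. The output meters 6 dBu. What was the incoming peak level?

Stripping the +8 dB make-up gives -2 dBu at the gain stage.
Post-compression overshoot = -2 − (-3) = 1 dB.
Input overshoot = R × output overshoot = 20 dB → input = -3 + 20 = 17 dBu.

17 dBu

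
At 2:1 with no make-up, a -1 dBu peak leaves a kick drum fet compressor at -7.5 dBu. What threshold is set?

-14 dBu

Let T be the threshold. Output overshoot = (input overshoot)/R, so -7.5 − T = (-1 − T)/2.
2·(-7.5 − T) = -1 − T → 1·T = -15 − (-1) = -14.
T = -14/1 = -14 dBu.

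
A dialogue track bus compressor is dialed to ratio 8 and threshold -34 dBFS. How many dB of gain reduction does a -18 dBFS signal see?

-18 dBFS exceeds the threshold by 16 dB.
After 8:1 compression the overshoot becomes 16/8 = 2 dB.
GR = overshoot in − overshoot out = 16 − 2 = 14 dB.

14 dB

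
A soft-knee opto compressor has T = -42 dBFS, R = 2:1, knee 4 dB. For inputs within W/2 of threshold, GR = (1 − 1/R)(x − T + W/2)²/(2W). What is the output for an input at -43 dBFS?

-43.0625 dBFS

x − T + W/2 = -43 − (-42) + 2 = 1.
GR = (1 − 1/2) × 1² / 8 = 0.5 × 1 / 8 = 0.0625 dB.
Output = -43 − 0.0625 = -43.0625 dBFS.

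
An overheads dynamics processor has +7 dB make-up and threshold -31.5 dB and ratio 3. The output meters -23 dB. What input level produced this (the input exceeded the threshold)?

Remove make-up: -23 − 7 = -30 dB.
Post-compression overshoot = -30 − (-31.5) = 1.5 dB.
Before 3:1 compression the overshoot was 1.5 × 3 = 4.5 dB, so input = -31.5 + 4.5 = -27 dB.

-27 dB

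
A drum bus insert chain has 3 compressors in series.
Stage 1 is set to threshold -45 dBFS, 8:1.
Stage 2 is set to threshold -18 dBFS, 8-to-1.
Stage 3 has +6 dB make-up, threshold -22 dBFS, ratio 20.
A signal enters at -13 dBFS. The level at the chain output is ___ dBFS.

Stage 1: -13 dBFS is 32 dB over -45 dBFS; at 8:1 that becomes 4 dB over, giving -41 dBFS.
Stage 2: below threshold (-41 ≤ -18); passes unchanged; output -41 dBFS.
Stage 3: -41 dBFS ≤ -22 dBFS, so stage 3 doesn't engage; make-up brings it to -35 dBFS.

-35 dBFS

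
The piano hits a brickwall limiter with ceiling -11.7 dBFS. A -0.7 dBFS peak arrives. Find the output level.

At ∞:1, everything above -11.7 dBFS is held at the ceiling.

-11.7 dBFS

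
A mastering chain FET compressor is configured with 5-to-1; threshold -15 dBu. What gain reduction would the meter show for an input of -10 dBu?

4 dB

-10 dBu exceeds the threshold by 5 dB.
A 5:1 ratio leaves 1 dB of that excess.
Gain reduction = 5 − 1 = 4 dB.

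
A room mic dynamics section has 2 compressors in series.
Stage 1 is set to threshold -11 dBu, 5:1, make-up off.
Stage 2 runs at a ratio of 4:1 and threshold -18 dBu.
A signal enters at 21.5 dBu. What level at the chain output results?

-14.625 dBu

Stage 1: overshoot 32.5 dB → 32.5/5 = 6.5 dB → -4.5 dBu.
Stage 2: 13.5 dB above -18 dBu, reduced 4:1 to 3.375 dB above → -14.625 dBu.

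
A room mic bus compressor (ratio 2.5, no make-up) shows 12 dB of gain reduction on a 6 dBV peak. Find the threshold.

-14 dBV

Let T be the threshold. Output overshoot = (input overshoot)/R, so -6 − T = (6 − T)/2.5.
2.5·(-6 − T) = 6 − T → 1.5·T = -15 − 6 = -21.
T = -21/1.5 = -14 dBV.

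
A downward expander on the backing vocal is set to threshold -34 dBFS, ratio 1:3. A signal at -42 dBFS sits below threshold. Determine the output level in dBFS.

-58 dBFS

Below threshold, a 1:3 expander applies gain = (3−1)×(T − x) of attenuation.
(3−1) × 8 = 16 dB, so output = -42 − 16 = -58 dBFS.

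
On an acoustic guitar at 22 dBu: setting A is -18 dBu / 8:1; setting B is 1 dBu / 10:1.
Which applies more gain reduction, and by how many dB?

A: overshoot 40 dB → output overshoot 5 dB → GR 35 dB.
B: overshoot 21 dB → output overshoot 2.1 dB → GR 18.9 dB.
A applies 16.1 dB more gain reduction.

A, by 16.1 dB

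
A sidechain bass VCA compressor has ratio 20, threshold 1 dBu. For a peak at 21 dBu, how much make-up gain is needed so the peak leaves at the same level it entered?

Overshoot 20 dB → 20/20 = 1 dB after compression, so the compressed level is 1 + 1 = 2 dBu.
Make-up = target − compressed = 21 − 2 = 19 dB.

19 dB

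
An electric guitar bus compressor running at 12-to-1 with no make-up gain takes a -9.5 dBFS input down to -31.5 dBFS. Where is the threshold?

Input is 24 dB above T (since output overshoot × R = input overshoot: (-31.5 − T)·12 = -9.5 − T gives T = -33.5 dBFS).
Check: -33.5 + (-9.5 − (-33.5))/12 = -33.5 + 2 = -31.5 dBFS. ✓

-33.5 dBFS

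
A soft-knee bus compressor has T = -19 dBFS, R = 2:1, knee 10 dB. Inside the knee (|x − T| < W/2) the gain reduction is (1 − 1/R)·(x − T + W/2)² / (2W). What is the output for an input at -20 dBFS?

x − T + W/2 = -20 − (-19) + 5 = 4.
GR = (1 − 1/2) × 4² / 20 = 0.5 × 16 / 20 = 0.4 dB.
Output = -20 − 0.4 = -20.4 dBFS.

-20.4 dBFS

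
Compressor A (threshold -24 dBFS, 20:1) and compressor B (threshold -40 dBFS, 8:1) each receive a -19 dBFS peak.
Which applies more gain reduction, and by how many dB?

B, by 13.625 dB

A: GR = 5 − 5/20 = 4.75 dB.
B: GR = 21 − 21/8 = 18.375 dB.
Difference: 13.625 dB in favour of B.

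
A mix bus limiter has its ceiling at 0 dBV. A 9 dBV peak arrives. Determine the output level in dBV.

The limiter clamps the peak to its 0 dBV ceiling.

0 dBV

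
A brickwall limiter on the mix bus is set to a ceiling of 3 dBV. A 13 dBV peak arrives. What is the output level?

At ∞:1, everything above 3 dBV is held at the ceiling.

3 dBV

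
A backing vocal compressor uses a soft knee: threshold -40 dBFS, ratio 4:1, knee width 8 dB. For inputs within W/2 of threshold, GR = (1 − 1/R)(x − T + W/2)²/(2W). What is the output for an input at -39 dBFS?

-40.171875 dBFS

x − T + W/2 = -39 − (-40) + 4 = 5.
GR = (1 − 1/4) × 5² / 16 = 0.75 × 25 / 16 = 1.171875 dB.
Output = -39 − 1.171875 = -40.171875 dBFS.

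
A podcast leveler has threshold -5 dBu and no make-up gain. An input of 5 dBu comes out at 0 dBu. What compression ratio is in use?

Input overshoot = 5 − (-5) = 10 dB; output overshoot = 0 − (-5) = 5 dB.
Ratio = 10 / 5 = 2.

2:1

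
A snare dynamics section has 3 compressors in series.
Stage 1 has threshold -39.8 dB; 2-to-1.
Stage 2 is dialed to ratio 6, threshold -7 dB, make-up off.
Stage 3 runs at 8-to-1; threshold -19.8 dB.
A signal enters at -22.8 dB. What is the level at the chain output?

Stage 1: overshoot 17 dB → 17/2 = 8.5 dB → -31.3 dB.
Stage 2: -31.3 dB is at or below the -7 dB threshold — no compression; output -31.3 dB.
Stage 3: below threshold (-31.3 ≤ -19.8); passes unchanged; output -31.3 dB.

-31.3 dB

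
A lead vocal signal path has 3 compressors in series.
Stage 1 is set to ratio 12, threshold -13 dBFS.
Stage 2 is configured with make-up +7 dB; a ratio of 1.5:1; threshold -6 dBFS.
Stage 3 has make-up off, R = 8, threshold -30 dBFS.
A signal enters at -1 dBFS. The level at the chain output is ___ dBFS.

Stage 1: 12 dB above -13 dBFS, reduced 12:1 to 1 dB above → -12 dBFS.
Stage 2: -12 dBFS is at or below the -6 dBFS threshold — no compression; make-up brings it to -5 dBFS.
Stage 3: overshoot 25 dB → 25/8 = 3.125 dB → -26.875 dBFS.

-26.875 dBFS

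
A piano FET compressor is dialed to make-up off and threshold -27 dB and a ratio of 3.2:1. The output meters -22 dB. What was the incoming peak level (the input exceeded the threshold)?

Post-compression overshoot = -22 − (-27) = 5 dB.
Input overshoot = R × output overshoot = 16 dB → input = -27 + 16 = -11 dB.

-11 dB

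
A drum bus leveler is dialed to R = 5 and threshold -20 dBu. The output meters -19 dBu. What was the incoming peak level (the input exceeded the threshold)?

-15 dBu

The compressed level sits -19 − (-20) = 1 dB over threshold.
Input overshoot = R × output overshoot = 5 dB → input = -20 + 5 = -15 dBu.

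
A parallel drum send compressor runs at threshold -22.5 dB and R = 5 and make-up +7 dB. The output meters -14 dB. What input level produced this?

Stripping the +7 dB make-up gives -21 dB at the gain stage.
The compressed level sits -21 − (-22.5) = 1.5 dB over threshold.
Undo the ratio: input overshoot = 1.5 × 5 = 7.5 dB, giving input = -15 dB.

-15 dB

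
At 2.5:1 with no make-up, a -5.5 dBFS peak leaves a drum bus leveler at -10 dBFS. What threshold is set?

Gain reduction = -5.5 − (-10) = 4.5 dB; output overshoot = GR / (R − 1) = 4.5 / 1.5 = 3 dB.
Threshold = output − output overshoot = -10 − 3 = -13 dBFS.

-13 dBFS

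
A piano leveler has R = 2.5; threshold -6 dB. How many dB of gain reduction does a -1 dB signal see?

3 dB

Overshoot = -1 − (-6) = 5 dB.
A 2.5:1 ratio leaves 2 dB of that excess.
Gain reduction = 5 − 2 = 3 dB.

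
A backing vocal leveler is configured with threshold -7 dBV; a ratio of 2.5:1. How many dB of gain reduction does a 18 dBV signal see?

The signal is 25 dB above threshold.
A 2.5:1 ratio leaves 10 dB of that excess.
GR = overshoot in − overshoot out = 25 − 10 = 15 dB.

15 dB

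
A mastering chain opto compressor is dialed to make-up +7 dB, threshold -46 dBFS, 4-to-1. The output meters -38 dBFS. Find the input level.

-42 dBFS

Stripping the +7 dB make-up gives -45 dBFS at the gain stage.
That's 1 dB above the -46 dBFS threshold.
Before 4:1 compression the overshoot was 1 × 4 = 4 dB, so input = -46 + 4 = -42 dBFS.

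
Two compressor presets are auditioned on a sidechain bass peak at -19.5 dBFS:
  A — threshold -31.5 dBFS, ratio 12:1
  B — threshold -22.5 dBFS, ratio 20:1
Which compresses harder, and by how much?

A: 12 dB over, compressed to 1 dB over, so 11 dB of GR.
B: 3 dB over, compressed to 0.15 dB over, so 2.85 dB of GR.
A applies 8.15 dB more gain reduction.

A, by 8.15 dB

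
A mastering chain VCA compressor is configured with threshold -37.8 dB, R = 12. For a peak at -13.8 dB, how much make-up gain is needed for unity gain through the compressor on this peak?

22 dB

The peak compresses to -37.8 + 24/12 = -35.8 dB.
To reach -13.8 dB requires -13.8 − (-35.8) = 22 dB of make-up.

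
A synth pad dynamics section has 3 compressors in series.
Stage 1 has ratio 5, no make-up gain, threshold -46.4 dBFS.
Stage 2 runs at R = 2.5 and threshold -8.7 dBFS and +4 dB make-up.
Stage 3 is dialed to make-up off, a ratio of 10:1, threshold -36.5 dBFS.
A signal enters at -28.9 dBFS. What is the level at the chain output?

Stage 1: -28.9 dBFS is 17.5 dB over -46.4 dBFS; at 5:1 that becomes 3.5 dB over, giving -42.9 dBFS.
Stage 2: -42.9 dBFS ≤ -8.7 dBFS, so stage 2 doesn't engage; make-up brings it to -38.9 dBFS.
Stage 3: -38.9 dBFS ≤ -36.5 dBFS, so stage 3 doesn't engage; output -38.9 dBFS.

-38.9 dBFS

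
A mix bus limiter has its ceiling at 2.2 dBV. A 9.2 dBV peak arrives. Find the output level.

At ∞:1, everything above 2.2 dBV is held at the ceiling.

2.2 dBV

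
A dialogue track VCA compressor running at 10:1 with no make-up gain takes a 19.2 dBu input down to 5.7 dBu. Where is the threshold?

4.2 dBu

Let T be the threshold. Output overshoot = (input overshoot)/R, so 5.7 − T = (19.2 − T)/10.
10·(5.7 − T) = 19.2 − T → 9·T = 57 − 19.2 = 37.8.
T = 37.8/9 = 4.2 dBu.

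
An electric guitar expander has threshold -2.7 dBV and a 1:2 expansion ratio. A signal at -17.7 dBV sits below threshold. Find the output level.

-32.7 dBV

Below threshold, a 1:2 expander applies gain = (2−1)×(T − x) of attenuation.
(2−1) × 15 = 15 dB, so output = -17.7 − 15 = -32.7 dBV.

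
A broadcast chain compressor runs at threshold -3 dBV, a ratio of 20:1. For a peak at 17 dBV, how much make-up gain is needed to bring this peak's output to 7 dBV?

Overshoot 20 dB → 20/20 = 1 dB after compression, so the compressed level is -3 + 1 = -2 dBV.
Make-up = target − compressed = 7 − (-2) = 9 dB.

9 dB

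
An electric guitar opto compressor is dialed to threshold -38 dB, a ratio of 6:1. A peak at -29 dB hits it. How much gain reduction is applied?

7.5 dB

Overshoot = -29 − (-38) = 9 dB.
At 6:1, output sits 9/6 = 1.5 dB above threshold.
GR = overshoot in − overshoot out = 9 − 1.5 = 7.5 dB.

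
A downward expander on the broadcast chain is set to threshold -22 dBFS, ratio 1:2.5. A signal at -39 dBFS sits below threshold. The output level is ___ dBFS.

Undershoot = (-22) − (-39) = 17 dB.
At 1:2.5, that expands to 42.5 dB under threshold.
Output = -22 − 42.5 = -64.5 dBFS.

-64.5 dBFS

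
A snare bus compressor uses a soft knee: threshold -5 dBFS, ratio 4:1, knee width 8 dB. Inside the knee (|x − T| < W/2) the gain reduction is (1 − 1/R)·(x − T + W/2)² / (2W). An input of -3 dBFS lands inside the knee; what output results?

x − T + W/2 = -3 − (-5) + 4 = 6.
GR = (1 − 1/4) × 6² / 16 = 0.75 × 36 / 16 = 1.6875 dB.
Output = -3 − 1.6875 = -4.6875 dBFS.

-4.6875 dBFS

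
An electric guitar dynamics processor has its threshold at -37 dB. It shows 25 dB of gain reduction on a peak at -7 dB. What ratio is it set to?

6:1

Input overshoot = -7 − (-37) = 30 dB.
Output overshoot = 30 − 25 = 5 dB.
Ratio = input overshoot / output overshoot = 30 / 5 = 6.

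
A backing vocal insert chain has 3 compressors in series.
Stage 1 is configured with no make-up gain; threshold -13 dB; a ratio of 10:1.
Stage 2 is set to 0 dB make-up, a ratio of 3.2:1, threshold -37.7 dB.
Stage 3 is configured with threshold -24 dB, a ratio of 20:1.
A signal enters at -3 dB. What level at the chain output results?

-29.66875 dB

Stage 1: 10 dB above -13 dB, reduced 10:1 to 1 dB above → -12 dB.
Stage 2: overshoot 25.7 dB → 25.7/3.2 = 8.03125 dB → -29.66875 dB.
Stage 3: -29.66875 dB ≤ -24 dB, so stage 3 doesn't engage; output -29.66875 dB.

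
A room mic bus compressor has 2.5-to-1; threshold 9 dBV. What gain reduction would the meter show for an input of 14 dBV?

3 dB

The signal is 5 dB above threshold.
At 2.5:1, output sits 5/2.5 = 2 dB above threshold.
So the signal is attenuated by 5 − 2 = 3 dB.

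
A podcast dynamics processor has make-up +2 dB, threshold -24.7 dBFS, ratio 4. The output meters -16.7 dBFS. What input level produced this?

-0.7 dBFS

Before make-up, the level was -16.7 − 2 = -18.7 dBFS.
Post-compression overshoot = -18.7 − (-24.7) = 6 dB.
Before 4:1 compression the overshoot was 6 × 4 = 24 dB, so input = -24.7 + 24 = -0.7 dBFS.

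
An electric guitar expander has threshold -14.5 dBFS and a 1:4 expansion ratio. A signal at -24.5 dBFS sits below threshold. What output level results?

-54.5 dBFS

The input is 10 dB below the -14.5 dBFS threshold.
A 1:4 expander multiplies undershoot by 4: 10 × 4 = 40 dB below threshold.
Output = -14.5 − 40 = -54.5 dBFS.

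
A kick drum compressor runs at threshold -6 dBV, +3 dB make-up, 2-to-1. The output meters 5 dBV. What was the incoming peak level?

Before make-up, the level was 5 − 3 = 2 dBV.
That's 8 dB above the -6 dBV threshold.
Input overshoot = R × output overshoot = 16 dB → input = -6 + 16 = 10 dBV.

10 dBV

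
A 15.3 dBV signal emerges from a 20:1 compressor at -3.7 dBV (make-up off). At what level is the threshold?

-4.7 dBV

Let T be the threshold. Output overshoot = (input overshoot)/R, so -3.7 − T = (15.3 − T)/20.
20·(-3.7 − T) = 15.3 − T → 19·T = -74 − 15.3 = -89.3.
T = -89.3/19 = -4.7 dBV.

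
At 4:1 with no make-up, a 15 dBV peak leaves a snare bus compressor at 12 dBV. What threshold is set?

11 dBV

Gain reduction = 15 − 12 = 3 dB; output overshoot = GR / (R − 1) = 3 / 3 = 1 dB.
Threshold = output − output overshoot = 12 − 1 = 11 dBV.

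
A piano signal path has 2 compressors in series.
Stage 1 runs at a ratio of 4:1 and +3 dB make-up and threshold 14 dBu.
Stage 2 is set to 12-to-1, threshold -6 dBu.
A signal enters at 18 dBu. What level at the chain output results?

Stage 1: 18 dBu is 4 dB over 14 dBu; at 4:1 that becomes 1 dB over, giving 15 dBu; +3 dB make-up → 18 dBu.
Stage 2: overshoot 24 dB → 24/12 = 2 dB → -4 dBu.

-4 dBu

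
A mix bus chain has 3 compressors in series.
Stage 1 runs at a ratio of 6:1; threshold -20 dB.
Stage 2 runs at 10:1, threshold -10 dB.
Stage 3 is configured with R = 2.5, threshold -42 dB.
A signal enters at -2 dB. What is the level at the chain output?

Stage 1: -2 dB is 18 dB over -20 dB; at 6:1 that becomes 3 dB over, giving -17 dB.
Stage 2: -17 dB is at or below the -10 dB threshold — no compression; output -17 dB.
Stage 3: 25 dB above -42 dB, reduced 2.5:1 to 10 dB above → -32 dB.

-32 dB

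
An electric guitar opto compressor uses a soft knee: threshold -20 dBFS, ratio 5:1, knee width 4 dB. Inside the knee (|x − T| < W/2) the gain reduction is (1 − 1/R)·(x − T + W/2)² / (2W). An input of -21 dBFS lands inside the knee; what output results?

x − T + W/2 = -21 − (-20) + 2 = 1.
GR = (1 − 1/5) × 1² / 8 = 0.8 × 1 / 8 = 0.1 dB.
Output = -21 − 0.1 = -21.1 dBFS.

-21.1 dBFS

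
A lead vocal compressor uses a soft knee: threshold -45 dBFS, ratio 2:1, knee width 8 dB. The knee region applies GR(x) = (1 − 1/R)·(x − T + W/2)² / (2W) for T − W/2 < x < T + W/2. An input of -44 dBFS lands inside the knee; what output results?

x − T + W/2 = -44 − (-45) + 4 = 5.
GR = (1 − 1/2) × 5² / 16 = 0.5 × 25 / 16 = 0.78125 dB.
Output = -44 − 0.78125 = -44.78125 dBFS.

-44.78125 dBFS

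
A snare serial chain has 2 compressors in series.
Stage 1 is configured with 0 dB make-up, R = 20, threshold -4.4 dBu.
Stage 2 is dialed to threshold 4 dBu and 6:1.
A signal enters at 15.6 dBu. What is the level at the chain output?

-3.4 dBu

Stage 1: 15.6 dBu is 20 dB over -4.4 dBu; at 20:1 that becomes 1 dB over, giving -3.4 dBu.
Stage 2: -3.4 dBu ≤ 4 dBu, so stage 2 doesn't engage; output -3.4 dBu.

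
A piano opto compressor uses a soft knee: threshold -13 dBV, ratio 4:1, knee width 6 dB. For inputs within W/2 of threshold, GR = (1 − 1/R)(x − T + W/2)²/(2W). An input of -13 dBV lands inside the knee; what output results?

-13.5625 dBV

x − T + W/2 = -13 − (-13) + 3 = 3.
GR = (1 − 1/4) × 3² / 12 = 0.75 × 9 / 12 = 0.5625 dB.
Output = -13 − 0.5625 = -13.5625 dBV.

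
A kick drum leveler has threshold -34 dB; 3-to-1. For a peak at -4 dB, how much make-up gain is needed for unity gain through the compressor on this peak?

Without make-up, output = threshold + overshoot/3 = -34 + 10 = -24 dB.
Gap to target: 20 dB.

20 dB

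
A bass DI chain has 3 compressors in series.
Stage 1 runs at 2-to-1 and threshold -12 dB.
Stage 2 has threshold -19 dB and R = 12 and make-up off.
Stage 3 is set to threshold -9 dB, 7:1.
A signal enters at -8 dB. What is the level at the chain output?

Stage 1: overshoot 4 dB → 4/2 = 2 dB → -10 dB.
Stage 2: -10 dB is 9 dB over -19 dB; at 12:1 that becomes 0.75 dB over, giving -18.25 dB.
Stage 3: below threshold (-18.25 ≤ -9); passes unchanged; output -18.25 dB.

-18.25 dB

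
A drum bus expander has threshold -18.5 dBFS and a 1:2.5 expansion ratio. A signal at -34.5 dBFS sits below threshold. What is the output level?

-58.5 dBFS

The input is 16 dB below the -18.5 dBFS threshold.
A 1:2.5 expander multiplies undershoot by 2.5: 16 × 2.5 = 40 dB below threshold.
Output = -18.5 − 40 = -58.5 dBFS.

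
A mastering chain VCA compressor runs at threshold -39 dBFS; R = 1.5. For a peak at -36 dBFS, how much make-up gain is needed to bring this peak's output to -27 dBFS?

10 dB

The peak compresses to -39 + 3/1.5 = -37 dBFS.
To reach -27 dBFS requires -27 − (-37) = 10 dB of make-up.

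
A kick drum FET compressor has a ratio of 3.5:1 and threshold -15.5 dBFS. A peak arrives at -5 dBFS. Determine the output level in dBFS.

Overshoot: -5 − (-15.5) = 10.5 dB.
3.5:1 compression reduces that to 10.5/3.5 = 3 dB over.
That puts the output at -12.5 dBFS.

-12.5 dBFS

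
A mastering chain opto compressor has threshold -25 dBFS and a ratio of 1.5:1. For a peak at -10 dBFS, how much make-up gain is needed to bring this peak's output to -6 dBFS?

9 dB

Overshoot 15 dB → 15/1.5 = 10 dB after compression, so the compressed level is -25 + 10 = -15 dBFS.
Make-up = target − compressed = -6 − (-15) = 9 dB.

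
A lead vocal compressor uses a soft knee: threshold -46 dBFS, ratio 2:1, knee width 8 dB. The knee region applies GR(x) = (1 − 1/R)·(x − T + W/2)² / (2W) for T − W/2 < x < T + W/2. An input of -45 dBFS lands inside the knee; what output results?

x − T + W/2 = -45 − (-46) + 4 = 5.
GR = (1 − 1/2) × 5² / 16 = 0.5 × 25 / 16 = 0.78125 dB.
Output = -45 − 0.78125 = -45.78125 dBFS.

-45.78125 dBFS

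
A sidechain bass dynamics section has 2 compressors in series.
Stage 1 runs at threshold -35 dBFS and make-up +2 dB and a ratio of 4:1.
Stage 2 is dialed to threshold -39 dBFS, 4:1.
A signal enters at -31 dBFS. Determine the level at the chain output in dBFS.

-37.25 dBFS

Stage 1: 4 dB above -35 dBFS, reduced 4:1 to 1 dB above → -34 dBFS; +2 dB make-up → -32 dBFS.
Stage 2: -32 dBFS is 7 dB over -39 dBFS; at 4:1 that becomes 1.75 dB over, giving -37.25 dBFS.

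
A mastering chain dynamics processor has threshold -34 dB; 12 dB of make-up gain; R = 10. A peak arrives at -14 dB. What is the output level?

The input is 20 dB above the -34 dB threshold.
At 10:1 the overshoot is divided by 10, leaving 2 dB above threshold.
So the level is -34 + 2 = -32 dB; make-up adds 12 dB, giving -20 dB.

-20 dB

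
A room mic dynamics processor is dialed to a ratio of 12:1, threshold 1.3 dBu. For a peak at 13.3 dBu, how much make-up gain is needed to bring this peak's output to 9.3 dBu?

7 dB

Without make-up, output = threshold + overshoot/12 = 1.3 + 1 = 2.3 dBu.
Gap to target: 7 dB.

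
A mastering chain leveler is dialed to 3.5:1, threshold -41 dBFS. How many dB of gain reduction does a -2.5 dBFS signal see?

-2.5 dBFS exceeds the threshold by 38.5 dB.
After 3.5:1 compression the overshoot becomes 38.5/3.5 = 11 dB.
Gain reduction = 38.5 − 11 = 27.5 dB.

27.5 dB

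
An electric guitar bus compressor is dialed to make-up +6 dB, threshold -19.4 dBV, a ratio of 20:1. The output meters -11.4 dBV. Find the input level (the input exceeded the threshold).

Remove make-up: -11.4 − 6 = -17.4 dBV.
That's 2 dB above the -19.4 dBV threshold.
Input overshoot = R × output overshoot = 40 dB → input = -19.4 + 40 = 20.6 dBV.

20.6 dBV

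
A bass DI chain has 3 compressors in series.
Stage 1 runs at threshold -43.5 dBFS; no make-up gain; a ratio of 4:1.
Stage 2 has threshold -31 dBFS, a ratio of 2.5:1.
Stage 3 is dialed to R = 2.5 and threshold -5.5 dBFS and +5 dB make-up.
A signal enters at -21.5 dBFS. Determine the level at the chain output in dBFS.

Stage 1: 22 dB above -43.5 dBFS, reduced 4:1 to 5.5 dB above → -38 dBFS.
Stage 2: -38 dBFS ≤ -31 dBFS, so stage 2 doesn't engage; output -38 dBFS.
Stage 3: -38 dBFS ≤ -5.5 dBFS, so stage 3 doesn't engage; make-up brings it to -33 dBFS.

-33 dBFS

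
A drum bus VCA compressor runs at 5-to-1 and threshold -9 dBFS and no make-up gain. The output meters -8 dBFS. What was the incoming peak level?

The compressed level sits -8 − (-9) = 1 dB over threshold.
Input overshoot = R × output overshoot = 5 dB → input = -9 + 5 = -4 dBFS.

-4 dBFS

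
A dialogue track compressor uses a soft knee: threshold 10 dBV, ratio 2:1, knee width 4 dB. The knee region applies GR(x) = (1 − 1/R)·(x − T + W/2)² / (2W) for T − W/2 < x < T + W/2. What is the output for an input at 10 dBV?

9.75 dBV

x − T + W/2 = 10 − 10 + 2 = 2.
GR = (1 − 1/2) × 2² / 8 = 0.5 × 4 / 8 = 0.25 dB.
Output = 10 − 0.25 = 9.75 dBV.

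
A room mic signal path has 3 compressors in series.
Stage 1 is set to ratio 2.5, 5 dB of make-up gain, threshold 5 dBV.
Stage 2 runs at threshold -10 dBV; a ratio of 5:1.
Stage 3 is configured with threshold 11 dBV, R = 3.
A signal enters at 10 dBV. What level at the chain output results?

Stage 1: 10 dBV is 5 dB over 5 dBV; at 2.5:1 that becomes 2 dB over, giving 7 dBV; +5 dB make-up → 12 dBV.
Stage 2: 12 dBV is 22 dB over -10 dBV; at 5:1 that becomes 4.4 dB over, giving -5.6 dBV.
Stage 3: below threshold (-5.6 ≤ 11); passes unchanged; output -5.6 dBV.

-5.6 dBV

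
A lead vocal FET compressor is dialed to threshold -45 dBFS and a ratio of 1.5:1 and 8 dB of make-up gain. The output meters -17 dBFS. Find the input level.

-15 dBFS

Before make-up, the level was -17 − 8 = -25 dBFS.
The compressed level sits -25 − (-45) = 20 dB over threshold.
Undo the ratio: input overshoot = 20 × 1.5 = 30 dB, giving input = -15 dBFS.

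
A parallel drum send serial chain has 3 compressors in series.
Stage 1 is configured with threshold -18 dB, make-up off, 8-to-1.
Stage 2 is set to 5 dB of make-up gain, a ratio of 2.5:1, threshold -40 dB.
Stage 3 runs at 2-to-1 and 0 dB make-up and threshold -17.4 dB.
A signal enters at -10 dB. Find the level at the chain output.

Stage 1: overshoot 8 dB → 8/8 = 1 dB → -17 dB.
Stage 2: overshoot 23 dB → 23/2.5 = 9.2 dB → -30.8 dB; +5 dB make-up → -25.8 dB.
Stage 3: -25.8 dB ≤ -17.4 dB, so stage 3 doesn't engage; output -25.8 dB.

-25.8 dB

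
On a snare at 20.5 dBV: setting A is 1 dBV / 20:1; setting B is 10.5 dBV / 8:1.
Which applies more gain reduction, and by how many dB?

A, by 9.775 dB

A: overshoot 19.5 dB → output overshoot 0.975 dB → GR 18.525 dB.
B: overshoot 10 dB → output overshoot 1.25 dB → GR 8.75 dB.
Difference: 9.775 dB in favour of A.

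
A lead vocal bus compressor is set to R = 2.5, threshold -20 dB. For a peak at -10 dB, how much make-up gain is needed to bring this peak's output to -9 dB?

The peak compresses to -20 + 10/2.5 = -16 dB.
To reach -9 dB requires -9 − (-16) = 7 dB of make-up.

7 dB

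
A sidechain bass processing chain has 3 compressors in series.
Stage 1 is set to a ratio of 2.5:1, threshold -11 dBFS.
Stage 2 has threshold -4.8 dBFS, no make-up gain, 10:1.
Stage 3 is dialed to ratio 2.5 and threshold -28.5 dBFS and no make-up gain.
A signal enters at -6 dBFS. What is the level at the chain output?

Stage 1: overshoot 5 dB → 5/2.5 = 2 dB → -9 dBFS.
Stage 2: -9 dBFS ≤ -4.8 dBFS, so stage 2 doesn't engage; output -9 dBFS.
Stage 3: 19.5 dB above -28.5 dBFS, reduced 2.5:1 to 7.8 dB above → -20.7 dBFS.

-20.7 dBFS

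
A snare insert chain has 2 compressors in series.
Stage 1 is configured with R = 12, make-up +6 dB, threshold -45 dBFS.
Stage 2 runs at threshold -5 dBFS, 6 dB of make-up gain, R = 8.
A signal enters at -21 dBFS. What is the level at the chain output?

-31 dBFS

Stage 1: -21 dBFS is 24 dB over -45 dBFS; at 12:1 that becomes 2 dB over, giving -43 dBFS; +6 dB make-up → -37 dBFS.
Stage 2: below threshold (-37 ≤ -5); passes unchanged; make-up brings it to -31 dBFS.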